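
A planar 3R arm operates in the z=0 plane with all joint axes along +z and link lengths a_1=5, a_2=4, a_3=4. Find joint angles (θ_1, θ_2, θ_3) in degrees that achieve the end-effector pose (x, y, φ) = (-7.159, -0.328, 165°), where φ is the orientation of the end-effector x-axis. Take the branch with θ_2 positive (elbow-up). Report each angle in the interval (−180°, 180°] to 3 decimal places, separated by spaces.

wrist centre = target − a_3·(cos φ, sin φ) = (-3.2953, -1.3633)
cos θ_2 = (12.7175−5²−4²)/(2·5·4) = -0.7071; θ_2 = 134.9964° (elbow-up)
β = atan2(-1.3633,-3.2953) = -157.5249°; ψ = atan2(2.8286,2.1718) = 52.4836°
θ_1 = β − ψ = -210.0086°
θ_3 = φ − θ_1 − θ_2 = -119.9879° (wrapped to (-180°,180°])

149.991 134.996 -119.988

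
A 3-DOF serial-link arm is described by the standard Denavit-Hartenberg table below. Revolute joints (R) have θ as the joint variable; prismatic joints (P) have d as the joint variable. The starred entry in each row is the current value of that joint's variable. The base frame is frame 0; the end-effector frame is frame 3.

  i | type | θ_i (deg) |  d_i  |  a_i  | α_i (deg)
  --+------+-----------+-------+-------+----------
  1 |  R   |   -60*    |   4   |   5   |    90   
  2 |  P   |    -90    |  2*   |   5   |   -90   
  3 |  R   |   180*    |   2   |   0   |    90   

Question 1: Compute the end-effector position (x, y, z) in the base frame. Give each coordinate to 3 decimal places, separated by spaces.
after link 1: o_1 = (2.5000, -4.3301, 4.0000)
after link 2: o_2 = (0.7679, -5.3301, -1.0000)
after link 3: o_3 = (1.7679, -7.0622, -1.0000)

1.768 -7.062 -1.000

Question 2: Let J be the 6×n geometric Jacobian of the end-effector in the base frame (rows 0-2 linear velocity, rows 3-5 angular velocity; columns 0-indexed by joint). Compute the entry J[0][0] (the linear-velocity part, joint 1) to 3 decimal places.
7.062

axis z_0 = ẑ; lever o_n−o_0 = (1.7679,-7.0622,-1.0000)
cross product → J_v[:, 0] = (7.0622,1.7679,-0.0000)
J_ω[:, 0] = z_0
entry J[0][0] = 7.0622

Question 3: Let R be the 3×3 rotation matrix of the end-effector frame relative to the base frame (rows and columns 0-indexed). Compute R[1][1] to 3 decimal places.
End-effector y-axis (col 1 of R) = (0.5000,-0.8660,0.0000)
R[1][1] = -0.8660

-0.866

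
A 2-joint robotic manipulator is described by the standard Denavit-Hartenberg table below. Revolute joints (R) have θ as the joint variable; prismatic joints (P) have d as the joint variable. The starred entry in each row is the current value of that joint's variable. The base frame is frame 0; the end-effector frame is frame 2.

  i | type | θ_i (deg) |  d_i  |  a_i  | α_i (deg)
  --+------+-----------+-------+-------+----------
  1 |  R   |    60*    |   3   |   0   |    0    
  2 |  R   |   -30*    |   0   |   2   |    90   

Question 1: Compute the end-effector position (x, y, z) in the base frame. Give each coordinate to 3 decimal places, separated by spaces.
1.732 1.000 3.000

after link 1: o_1 = (0.0000, 0.0000, 3.0000)
after link 2: o_2 = (1.7321, 1.0000, 3.0000)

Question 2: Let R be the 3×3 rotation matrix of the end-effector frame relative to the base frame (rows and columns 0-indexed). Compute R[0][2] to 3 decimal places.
0.500

End-effector z-axis (col 2 of R) = (0.5000,-0.8660,0.0000)
R[0][2] = 0.5000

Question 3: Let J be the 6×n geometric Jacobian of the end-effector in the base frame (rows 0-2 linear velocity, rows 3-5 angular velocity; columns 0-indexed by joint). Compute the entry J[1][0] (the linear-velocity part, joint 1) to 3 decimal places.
axis z_0 = ẑ; lever o_n−o_0 = (1.7321,1.0000,3.0000)
cross product → J_v[:, 0] = (-1.0000,1.7321,0.0000)
J_ω[:, 0] = z_0
entry J[1][0] = 1.7321

1.732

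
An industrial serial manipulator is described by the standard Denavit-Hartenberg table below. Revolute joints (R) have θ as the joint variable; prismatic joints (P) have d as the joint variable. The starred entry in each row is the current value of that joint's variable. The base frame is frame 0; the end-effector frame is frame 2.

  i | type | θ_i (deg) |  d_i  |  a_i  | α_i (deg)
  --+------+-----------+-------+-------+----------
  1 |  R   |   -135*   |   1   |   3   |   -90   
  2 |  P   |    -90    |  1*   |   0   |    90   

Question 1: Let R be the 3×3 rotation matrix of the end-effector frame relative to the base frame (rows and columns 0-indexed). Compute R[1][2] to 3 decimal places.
End-effector z-axis (col 2 of R) = (0.7071,0.7071,0.0000)
R[1][2] = 0.7071

0.707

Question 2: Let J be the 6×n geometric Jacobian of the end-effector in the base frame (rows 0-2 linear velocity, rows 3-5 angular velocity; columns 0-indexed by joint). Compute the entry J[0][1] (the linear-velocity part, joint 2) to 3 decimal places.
prismatic axis z_1 = (0.7071,-0.7071,0.0000)
J_v[:, 1] = z_1; J_ω[:, 1] = (0,0,0)
entry J[0][1] = 0.7071

0.707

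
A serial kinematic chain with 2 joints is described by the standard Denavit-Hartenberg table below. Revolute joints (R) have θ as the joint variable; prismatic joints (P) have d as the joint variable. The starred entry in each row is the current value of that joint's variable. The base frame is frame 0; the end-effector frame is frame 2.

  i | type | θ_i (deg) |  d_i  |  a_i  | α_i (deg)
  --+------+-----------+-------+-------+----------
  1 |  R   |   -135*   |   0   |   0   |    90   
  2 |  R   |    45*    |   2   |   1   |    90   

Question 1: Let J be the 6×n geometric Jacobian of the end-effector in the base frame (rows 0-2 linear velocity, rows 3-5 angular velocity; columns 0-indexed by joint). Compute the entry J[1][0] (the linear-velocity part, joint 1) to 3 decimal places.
-1.914

axis z_0 = ẑ; lever o_n−o_0 = (-1.9142,0.9142,0.7071)
cross product → J_v[:, 0] = (-0.9142,-1.9142,0.0000)
J_ω[:, 0] = z_0
entry J[1][0] = -1.9142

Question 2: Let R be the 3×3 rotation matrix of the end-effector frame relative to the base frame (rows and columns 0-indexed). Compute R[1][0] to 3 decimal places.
End-effector x-axis (col 0 of R) = (-0.5000,-0.5000,0.7071)
R[1][0] = -0.5000

-0.500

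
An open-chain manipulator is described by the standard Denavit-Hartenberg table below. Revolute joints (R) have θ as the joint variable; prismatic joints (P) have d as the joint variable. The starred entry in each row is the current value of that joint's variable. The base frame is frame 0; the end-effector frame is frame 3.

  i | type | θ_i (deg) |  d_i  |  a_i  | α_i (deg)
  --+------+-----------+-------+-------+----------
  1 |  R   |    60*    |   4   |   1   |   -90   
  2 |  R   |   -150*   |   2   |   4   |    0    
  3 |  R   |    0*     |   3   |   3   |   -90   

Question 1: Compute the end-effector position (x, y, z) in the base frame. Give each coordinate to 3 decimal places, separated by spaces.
after link 1: o_1 = (0.5000, 0.8660, 4.0000)
after link 2: o_2 = (-2.9641, -1.1340, 6.0000)
after link 3: o_3 = (-6.8612, -1.8840, 7.5000)

-6.861 -1.884 7.500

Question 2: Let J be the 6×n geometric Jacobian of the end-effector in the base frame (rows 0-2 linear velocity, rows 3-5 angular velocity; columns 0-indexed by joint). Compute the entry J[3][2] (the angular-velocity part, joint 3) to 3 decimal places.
-0.866

axis z_2 = (-0.8660,0.5000,0.0000); lever o_n−o_2 = (-3.8971,-0.7500,1.5000)
cross product → J_v[:, 2] = (0.7500,1.2990,2.5981)
J_ω[:, 2] = z_2
entry J[3][2] = -0.8660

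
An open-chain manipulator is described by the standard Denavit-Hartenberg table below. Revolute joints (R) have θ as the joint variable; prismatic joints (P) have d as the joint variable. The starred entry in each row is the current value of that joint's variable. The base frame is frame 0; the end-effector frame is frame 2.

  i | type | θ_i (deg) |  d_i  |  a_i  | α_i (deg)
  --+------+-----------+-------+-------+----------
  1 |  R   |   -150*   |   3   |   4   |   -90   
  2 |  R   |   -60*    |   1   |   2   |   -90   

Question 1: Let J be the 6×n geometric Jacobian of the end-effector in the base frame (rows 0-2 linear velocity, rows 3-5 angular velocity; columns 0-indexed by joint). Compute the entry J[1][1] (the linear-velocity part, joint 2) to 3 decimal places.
axis z_1 = (0.5000,-0.8660,0.0000); lever o_n−o_1 = (-0.3660,-1.3660,1.7321)
cross product → J_v[:, 1] = (-1.5000,-0.8660,-1.0000)
J_ω[:, 1] = z_1
entry J[1][1] = -0.8660

-0.866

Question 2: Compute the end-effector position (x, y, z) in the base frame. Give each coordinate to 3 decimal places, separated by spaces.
-3.830 -3.366 4.732

after link 1: o_1 = (-3.4641, -2.0000, 3.0000)
after link 2: o_2 = (-3.8301, -3.3660, 4.7321)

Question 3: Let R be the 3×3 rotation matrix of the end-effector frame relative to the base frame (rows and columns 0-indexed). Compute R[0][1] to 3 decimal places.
End-effector y-axis (col 1 of R) = (-0.5000,0.8660,-0.0000)
R[0][1] = -0.5000

-0.500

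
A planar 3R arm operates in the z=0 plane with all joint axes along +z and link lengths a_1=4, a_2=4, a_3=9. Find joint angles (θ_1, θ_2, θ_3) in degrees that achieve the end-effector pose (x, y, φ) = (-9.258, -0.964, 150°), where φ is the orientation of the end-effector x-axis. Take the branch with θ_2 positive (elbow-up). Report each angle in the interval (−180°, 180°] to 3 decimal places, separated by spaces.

-149.999 90.004 -150.005

wrist centre = target − a_3·(cos φ, sin φ) = (-1.4638, -5.4640)
cos θ_2 = (31.9979−4²−4²)/(2·4·4) = -0.0001; θ_2 = 90.0037° (elbow-up)
β = atan2(-5.4640,-1.4638) = -104.9970°; ψ = atan2(4.0000,3.9997) = 45.0019°
θ_1 = β − ψ = -149.9989°
θ_3 = φ − θ_1 − θ_2 = -150.0048° (wrapped to (-180°,180°])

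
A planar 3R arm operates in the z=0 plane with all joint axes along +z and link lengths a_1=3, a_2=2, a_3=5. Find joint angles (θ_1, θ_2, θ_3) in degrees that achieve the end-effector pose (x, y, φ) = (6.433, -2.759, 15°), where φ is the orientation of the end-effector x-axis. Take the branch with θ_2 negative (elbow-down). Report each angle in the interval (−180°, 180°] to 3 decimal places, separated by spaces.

wrist centre = target − a_3·(cos φ, sin φ) = (1.6034, -4.0531)
cos θ_2 = (18.9984−3²−2²)/(2·3·2) = 0.4999; θ_2 = -60.0089° (elbow-down)
β = atan2(-4.0531,1.6034) = -68.4167°; ψ = atan2(-1.7322,3.9997) = -23.4165°
θ_1 = β − ψ = -45.0001°
θ_3 = φ − θ_1 − θ_2 = 120.0091° (wrapped to (-180°,180°])

-45.000 -60.009 120.009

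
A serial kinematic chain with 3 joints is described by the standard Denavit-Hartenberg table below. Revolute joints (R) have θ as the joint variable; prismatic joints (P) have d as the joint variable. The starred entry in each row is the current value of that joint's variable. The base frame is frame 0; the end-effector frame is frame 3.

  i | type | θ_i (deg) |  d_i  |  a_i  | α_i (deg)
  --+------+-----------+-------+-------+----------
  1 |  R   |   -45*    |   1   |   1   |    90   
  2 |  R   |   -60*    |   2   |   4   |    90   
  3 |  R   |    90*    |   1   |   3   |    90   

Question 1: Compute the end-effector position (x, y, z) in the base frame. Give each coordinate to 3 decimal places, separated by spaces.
after link 1: o_1 = (0.7071, -0.7071, 1.0000)
after link 2: o_2 = (0.7071, -3.5355, -2.4641)
after link 3: o_3 = (-2.0266, -5.0445, -2.9641)

-2.027 -5.044 -2.964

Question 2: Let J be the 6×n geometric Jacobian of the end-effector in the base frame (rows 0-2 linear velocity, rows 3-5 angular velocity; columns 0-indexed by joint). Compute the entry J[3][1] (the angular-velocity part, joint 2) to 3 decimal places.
-0.707

axis z_1 = (-0.7071,-0.7071,0.0000); lever o_n−o_1 = (-2.7337,-4.3374,-3.9641)
cross product → J_v[:, 1] = (2.8030,-2.8030,1.1340)
J_ω[:, 1] = z_1
entry J[3][1] = -0.7071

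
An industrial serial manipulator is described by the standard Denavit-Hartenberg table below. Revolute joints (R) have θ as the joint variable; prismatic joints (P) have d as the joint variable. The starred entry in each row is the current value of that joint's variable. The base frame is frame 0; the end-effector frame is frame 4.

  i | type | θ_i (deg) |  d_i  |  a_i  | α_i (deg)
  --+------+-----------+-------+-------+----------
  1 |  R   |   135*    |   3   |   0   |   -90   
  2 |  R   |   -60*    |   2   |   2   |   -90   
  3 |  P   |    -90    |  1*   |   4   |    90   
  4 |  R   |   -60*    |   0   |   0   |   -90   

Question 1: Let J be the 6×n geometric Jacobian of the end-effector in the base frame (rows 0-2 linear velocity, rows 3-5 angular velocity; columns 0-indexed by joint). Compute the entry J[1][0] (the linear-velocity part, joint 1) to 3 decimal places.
-5.562

axis z_0 = ẑ; lever o_n−o_0 = (-5.5621,-2.9232,4.2321)
cross product → J_v[:, 0] = (2.9232,-5.5621,0.0000)
J_ω[:, 0] = z_0
entry J[1][0] = -5.5621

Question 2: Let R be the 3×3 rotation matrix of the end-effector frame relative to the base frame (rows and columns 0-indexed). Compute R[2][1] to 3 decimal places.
0.866

End-effector y-axis (col 1 of R) = (-0.3536,0.3536,0.8660)
R[2][1] = 0.8660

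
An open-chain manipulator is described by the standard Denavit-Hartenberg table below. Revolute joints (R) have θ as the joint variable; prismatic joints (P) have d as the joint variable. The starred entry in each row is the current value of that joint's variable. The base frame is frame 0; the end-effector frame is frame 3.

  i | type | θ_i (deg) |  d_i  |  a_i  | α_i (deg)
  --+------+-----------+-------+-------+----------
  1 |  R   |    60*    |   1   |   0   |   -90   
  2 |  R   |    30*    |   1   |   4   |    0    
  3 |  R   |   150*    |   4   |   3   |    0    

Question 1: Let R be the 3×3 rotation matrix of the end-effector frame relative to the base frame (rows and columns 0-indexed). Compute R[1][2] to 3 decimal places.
End-effector z-axis (col 2 of R) = (-0.8660,0.5000,0.0000)
R[1][2] = 0.5000

0.500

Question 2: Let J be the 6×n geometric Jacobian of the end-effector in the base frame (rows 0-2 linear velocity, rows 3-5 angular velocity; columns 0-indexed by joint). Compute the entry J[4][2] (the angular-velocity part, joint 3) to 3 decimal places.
axis z_2 = (-0.8660,0.5000,0.0000); lever o_n−o_2 = (-4.9641,-0.5981,0.0000)
cross product → J_v[:, 2] = (0.0000,-0.0000,3.0000)
J_ω[:, 2] = z_2
entry J[4][2] = 0.5000

0.500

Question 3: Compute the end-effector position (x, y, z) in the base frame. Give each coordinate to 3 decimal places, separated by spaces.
-4.098 2.902 -1.000

after link 1: o_1 = (0.0000, 0.0000, 1.0000)
after link 2: o_2 = (0.8660, 3.5000, -1.0000)
after link 3: o_3 = (-4.0981, 2.9019, -1.0000)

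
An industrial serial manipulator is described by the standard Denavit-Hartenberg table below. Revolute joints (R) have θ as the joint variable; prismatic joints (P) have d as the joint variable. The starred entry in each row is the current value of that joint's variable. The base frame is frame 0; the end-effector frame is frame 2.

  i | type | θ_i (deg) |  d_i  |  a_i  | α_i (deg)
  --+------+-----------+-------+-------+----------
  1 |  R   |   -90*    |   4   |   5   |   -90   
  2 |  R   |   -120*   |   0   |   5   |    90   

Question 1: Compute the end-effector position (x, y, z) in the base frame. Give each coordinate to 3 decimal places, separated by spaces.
-0.000 -2.500 8.330

after link 1: o_1 = (0.0000, -5.0000, 4.0000)
after link 2: o_2 = (-0.0000, -2.5000, 8.3301)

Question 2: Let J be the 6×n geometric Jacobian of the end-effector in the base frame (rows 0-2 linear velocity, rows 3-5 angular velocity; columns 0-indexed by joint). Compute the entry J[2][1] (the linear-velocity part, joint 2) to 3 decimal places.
2.500

axis z_1 = (1.0000,0.0000,0.0000); lever o_n−o_1 = (-0.0000,2.5000,4.3301)
cross product → J_v[:, 1] = (0.0000,-4.3301,2.5000)
J_ω[:, 1] = z_1
entry J[2][1] = 2.5000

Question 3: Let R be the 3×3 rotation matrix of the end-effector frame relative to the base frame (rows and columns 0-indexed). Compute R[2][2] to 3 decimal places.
-0.500

End-effector z-axis (col 2 of R) = (0.0000,0.8660,-0.5000)
R[2][2] = -0.5000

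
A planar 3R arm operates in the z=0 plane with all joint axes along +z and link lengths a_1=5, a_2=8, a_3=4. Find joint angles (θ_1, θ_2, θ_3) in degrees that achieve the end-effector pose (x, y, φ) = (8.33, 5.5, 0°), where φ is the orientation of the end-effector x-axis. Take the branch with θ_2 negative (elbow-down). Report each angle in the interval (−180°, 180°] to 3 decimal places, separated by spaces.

133.575 -120.001 -13.574

wrist centre = target − a_3·(cos φ, sin φ) = (4.3300, 5.5000)
cos θ_2 = (48.9989−5²−8²)/(2·5·8) = -0.5000; θ_2 = -120.0009° (elbow-down)
β = atan2(5.5000,4.3300) = 51.7876°; ψ = atan2(-6.9281,0.9999) = -81.7876°
θ_1 = β − ψ = 133.5752°
θ_3 = φ − θ_1 − θ_2 = -13.5743° (wrapped to (-180°,180°])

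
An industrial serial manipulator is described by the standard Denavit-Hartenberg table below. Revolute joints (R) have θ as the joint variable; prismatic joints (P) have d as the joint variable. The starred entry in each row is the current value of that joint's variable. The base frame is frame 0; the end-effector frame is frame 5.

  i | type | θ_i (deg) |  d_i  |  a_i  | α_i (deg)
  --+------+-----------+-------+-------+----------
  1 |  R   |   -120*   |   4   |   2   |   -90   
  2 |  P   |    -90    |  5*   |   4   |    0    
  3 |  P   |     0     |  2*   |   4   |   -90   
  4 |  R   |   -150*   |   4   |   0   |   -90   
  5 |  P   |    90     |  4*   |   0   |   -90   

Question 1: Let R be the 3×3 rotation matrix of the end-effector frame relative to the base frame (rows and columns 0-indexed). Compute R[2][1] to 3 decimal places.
End-effector y-axis (col 1 of R) = (-0.7500,0.4330,-0.5000)
R[2][1] = -0.5000

-0.500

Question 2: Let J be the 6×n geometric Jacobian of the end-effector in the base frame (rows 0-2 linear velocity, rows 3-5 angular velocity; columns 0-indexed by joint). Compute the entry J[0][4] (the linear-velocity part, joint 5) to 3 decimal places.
0.750

prismatic axis z_4 = (0.7500,-0.4330,0.5000)
J_v[:, 4] = z_4; J_ω[:, 4] = (0,0,0)
entry J[0][4] = 0.7500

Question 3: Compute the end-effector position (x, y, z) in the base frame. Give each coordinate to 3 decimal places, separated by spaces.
6.062 -10.428 14.000

after link 1: o_1 = (-1.0000, -1.7321, 4.0000)
after link 2: o_2 = (3.3301, -4.2321, 8.0000)
after link 3: o_3 = (5.0622, -5.2321, 12.0000)
after link 4: o_4 = (3.0622, -8.6962, 12.0000)
after link 5: o_5 = (6.0622, -10.4282, 14.0000)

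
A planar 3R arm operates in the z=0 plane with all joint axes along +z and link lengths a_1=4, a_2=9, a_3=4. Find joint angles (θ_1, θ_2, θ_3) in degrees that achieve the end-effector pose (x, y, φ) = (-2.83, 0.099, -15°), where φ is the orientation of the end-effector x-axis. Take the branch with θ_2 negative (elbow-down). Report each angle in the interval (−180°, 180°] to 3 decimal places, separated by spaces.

wrist centre = target − a_3·(cos φ, sin φ) = (-6.6937, 1.1343)
cos θ_2 = (46.0922−4²−9²)/(2·4·9) = -0.7071; θ_2 = -134.9956° (elbow-down)
β = atan2(1.1343,-6.6937) = 170.3824°; ψ = atan2(-6.3645,-2.3635) = -110.3727°
θ_1 = β − ψ = 280.7551°
θ_3 = φ − θ_1 − θ_2 = -160.7595° (wrapped to (-180°,180°])

-79.245 -134.996 -160.759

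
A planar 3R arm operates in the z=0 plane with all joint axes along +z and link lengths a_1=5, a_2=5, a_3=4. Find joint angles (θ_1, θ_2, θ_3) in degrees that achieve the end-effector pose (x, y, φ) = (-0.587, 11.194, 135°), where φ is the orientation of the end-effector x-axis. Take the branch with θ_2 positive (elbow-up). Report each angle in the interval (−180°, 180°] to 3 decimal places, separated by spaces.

wrist centre = target − a_3·(cos φ, sin φ) = (2.2414, 8.3656)
cos θ_2 = (75.0068−5²−5²)/(2·5·5) = 0.5001; θ_2 = 59.9910° (elbow-up)
β = atan2(8.3656,2.2414) = 75.0008°; ψ = atan2(4.3297,7.5007) = 29.9955°
θ_1 = β − ψ = 45.0053°
θ_3 = φ − θ_1 − θ_2 = 30.0037° (wrapped to (-180°,180°])

45.005 59.991 30.004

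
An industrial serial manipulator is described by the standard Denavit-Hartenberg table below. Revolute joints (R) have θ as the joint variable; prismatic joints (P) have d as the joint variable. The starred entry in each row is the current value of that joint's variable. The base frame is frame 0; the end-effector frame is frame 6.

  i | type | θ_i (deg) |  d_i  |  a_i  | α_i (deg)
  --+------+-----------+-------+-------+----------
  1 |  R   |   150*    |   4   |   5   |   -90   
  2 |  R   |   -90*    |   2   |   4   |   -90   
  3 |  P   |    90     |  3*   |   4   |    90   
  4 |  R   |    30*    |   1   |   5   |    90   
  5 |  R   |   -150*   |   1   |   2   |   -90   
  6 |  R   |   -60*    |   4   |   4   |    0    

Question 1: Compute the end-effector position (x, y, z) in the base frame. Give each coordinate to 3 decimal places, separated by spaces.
after link 1: o_1 = (-4.3301, 2.5000, 4.0000)
after link 2: o_2 = (-5.3301, 0.7679, 8.0000)
after link 3: o_3 = (-5.9282, 5.7321, 8.0000)
after link 4: o_4 = (-5.9282, 10.7321, 9.0000)
after link 5: o_5 = (-4.9282, 9.0000, 8.0000)
after link 6: o_6 = (-1.4641, 9.2679, 3.5359)

-1.464 9.268 3.536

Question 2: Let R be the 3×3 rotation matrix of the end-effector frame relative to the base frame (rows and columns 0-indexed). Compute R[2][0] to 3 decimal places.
-0.250

End-effector x-axis (col 0 of R) = (0.8660,-0.4330,-0.2500)
R[2][0] = -0.2500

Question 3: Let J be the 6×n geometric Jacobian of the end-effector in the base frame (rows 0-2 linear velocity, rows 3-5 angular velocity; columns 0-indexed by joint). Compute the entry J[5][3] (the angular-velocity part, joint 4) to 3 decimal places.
axis z_3 = (-0.0000,0.0000,1.0000); lever o_n−o_3 = (4.4641,3.5359,-4.4641)
cross product → J_v[:, 3] = (-3.5359,4.4641,-0.0000)
J_ω[:, 3] = z_3
entry J[5][3] = 1.0000

1.000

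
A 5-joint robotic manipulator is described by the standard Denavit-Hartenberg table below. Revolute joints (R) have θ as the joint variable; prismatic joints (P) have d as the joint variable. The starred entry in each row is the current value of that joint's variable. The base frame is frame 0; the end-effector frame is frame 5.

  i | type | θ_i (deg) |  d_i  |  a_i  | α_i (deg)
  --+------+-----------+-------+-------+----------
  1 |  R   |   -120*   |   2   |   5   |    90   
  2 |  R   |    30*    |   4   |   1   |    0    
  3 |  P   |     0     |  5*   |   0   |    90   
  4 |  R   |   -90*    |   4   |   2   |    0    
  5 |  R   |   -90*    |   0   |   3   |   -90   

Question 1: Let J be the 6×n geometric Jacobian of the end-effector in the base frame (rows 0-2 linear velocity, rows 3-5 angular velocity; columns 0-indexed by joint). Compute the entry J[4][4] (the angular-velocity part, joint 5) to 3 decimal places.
-0.433

axis z_4 = (-0.2500,-0.4330,-0.8660); lever o_n−o_4 = (1.2990,2.2500,-1.5000)
cross product → J_v[:, 4] = (2.5981,-1.5000,-0.0000)
J_ω[:, 4] = z_4
entry J[4][4] = -0.4330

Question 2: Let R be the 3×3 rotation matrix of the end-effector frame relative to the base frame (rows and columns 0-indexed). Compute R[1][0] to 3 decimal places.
0.750

End-effector x-axis (col 0 of R) = (0.4330,0.7500,-0.5000)
R[1][0] = 0.7500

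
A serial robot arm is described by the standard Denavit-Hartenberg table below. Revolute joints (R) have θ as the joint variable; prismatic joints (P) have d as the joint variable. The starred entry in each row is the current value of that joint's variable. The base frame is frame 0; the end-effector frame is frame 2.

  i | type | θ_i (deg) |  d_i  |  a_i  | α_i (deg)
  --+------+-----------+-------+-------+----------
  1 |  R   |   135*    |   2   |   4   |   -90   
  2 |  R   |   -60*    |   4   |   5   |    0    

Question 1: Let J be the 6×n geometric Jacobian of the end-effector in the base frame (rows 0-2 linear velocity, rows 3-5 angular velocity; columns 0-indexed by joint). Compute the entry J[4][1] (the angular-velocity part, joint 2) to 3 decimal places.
axis z_1 = (-0.7071,-0.7071,0.0000); lever o_n−o_1 = (-4.5962,-1.0607,4.3301)
cross product → J_v[:, 1] = (-3.0619,3.0619,-2.5000)
J_ω[:, 1] = z_1
entry J[4][1] = -0.7071

-0.707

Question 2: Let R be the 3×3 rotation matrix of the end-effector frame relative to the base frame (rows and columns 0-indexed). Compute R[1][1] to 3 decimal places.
0.612

End-effector y-axis (col 1 of R) = (-0.6124,0.6124,-0.5000)
R[1][1] = 0.6124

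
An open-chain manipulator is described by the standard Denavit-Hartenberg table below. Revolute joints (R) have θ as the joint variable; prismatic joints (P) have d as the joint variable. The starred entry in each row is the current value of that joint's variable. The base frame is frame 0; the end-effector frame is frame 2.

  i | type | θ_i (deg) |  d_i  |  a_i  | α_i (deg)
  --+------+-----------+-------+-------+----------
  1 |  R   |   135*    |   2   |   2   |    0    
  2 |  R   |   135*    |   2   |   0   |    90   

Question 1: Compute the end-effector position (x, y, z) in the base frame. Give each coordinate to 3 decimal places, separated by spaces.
-1.414 1.414 4.000

after link 1: o_1 = (-1.4142, 1.4142, 2.0000)
after link 2: o_2 = (-1.4142, 1.4142, 4.0000)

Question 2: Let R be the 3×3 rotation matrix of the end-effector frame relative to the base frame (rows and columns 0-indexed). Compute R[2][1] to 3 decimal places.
1.000

End-effector y-axis (col 1 of R) = (0.0000,-0.0000,1.0000)
R[2][1] = 1.0000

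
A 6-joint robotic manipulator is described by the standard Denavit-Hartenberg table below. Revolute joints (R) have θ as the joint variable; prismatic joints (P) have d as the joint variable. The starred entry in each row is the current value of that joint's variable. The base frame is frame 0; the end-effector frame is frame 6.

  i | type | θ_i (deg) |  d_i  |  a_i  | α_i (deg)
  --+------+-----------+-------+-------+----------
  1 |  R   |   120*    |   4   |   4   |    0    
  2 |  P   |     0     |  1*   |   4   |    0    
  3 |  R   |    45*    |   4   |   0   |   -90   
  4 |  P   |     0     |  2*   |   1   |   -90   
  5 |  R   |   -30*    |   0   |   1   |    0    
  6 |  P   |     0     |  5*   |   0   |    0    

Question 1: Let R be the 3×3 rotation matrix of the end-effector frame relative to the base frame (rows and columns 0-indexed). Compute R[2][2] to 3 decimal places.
End-effector z-axis (col 2 of R) = (-0.0000,-0.0000,-1.0000)
R[2][2] = -1.0000

-1.000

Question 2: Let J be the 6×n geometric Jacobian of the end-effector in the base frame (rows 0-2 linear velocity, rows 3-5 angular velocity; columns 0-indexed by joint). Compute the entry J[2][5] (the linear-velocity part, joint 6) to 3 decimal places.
prismatic axis z_5 = (-0.0000,-0.0000,-1.0000)
J_v[:, 5] = z_5; J_ω[:, 5] = (0,0,0)
entry J[2][5] = -1.0000

-1.000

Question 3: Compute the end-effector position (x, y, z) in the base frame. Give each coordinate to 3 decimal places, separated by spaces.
-6.449 4.996 4.000

after link 1: o_1 = (-2.0000, 3.4641, 4.0000)
after link 2: o_2 = (-4.0000, 6.9282, 5.0000)
after link 3: o_3 = (-4.0000, 6.9282, 9.0000)
after link 4: o_4 = (-5.4836, 5.2552, 9.0000)
after link 5: o_5 = (-6.4495, 4.9964, 9.0000)
after link 6: o_6 = (-6.4495, 4.9964, 4.0000)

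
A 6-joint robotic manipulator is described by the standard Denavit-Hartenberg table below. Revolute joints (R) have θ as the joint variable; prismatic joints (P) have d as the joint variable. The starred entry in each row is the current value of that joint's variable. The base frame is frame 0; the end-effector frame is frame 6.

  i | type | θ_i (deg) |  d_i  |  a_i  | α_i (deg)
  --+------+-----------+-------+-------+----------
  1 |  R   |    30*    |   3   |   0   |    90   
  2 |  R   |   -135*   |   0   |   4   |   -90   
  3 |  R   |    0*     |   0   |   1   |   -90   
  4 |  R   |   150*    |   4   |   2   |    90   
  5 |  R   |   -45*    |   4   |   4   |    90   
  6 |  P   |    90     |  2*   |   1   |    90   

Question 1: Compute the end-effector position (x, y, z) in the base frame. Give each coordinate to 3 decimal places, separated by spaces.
-6.358 -3.951 4.056

after link 1: o_1 = (0.0000, 0.0000, 3.0000)
after link 2: o_2 = (-2.4495, -1.4142, 0.1716)
after link 3: o_3 = (-3.0619, -1.7678, -0.5355)
after link 4: o_4 = (-4.6136, 1.9552, 1.3963)
after link 5: o_5 = (-5.9115, -2.0602, 5.1636)
after link 6: o_6 = (-6.3578, -3.9509, 4.0564)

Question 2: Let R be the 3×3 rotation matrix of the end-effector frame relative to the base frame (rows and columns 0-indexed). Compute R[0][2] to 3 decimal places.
0.512

End-effector z-axis (col 2 of R) = (0.5120,-0.5209,0.6830)
R[0][2] = 0.5120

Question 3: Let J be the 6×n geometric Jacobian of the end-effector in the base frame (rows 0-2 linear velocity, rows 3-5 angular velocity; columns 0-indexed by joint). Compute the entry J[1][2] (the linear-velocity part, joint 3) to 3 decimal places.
0.385

axis z_2 = (0.6124,0.3536,-0.7071); lever o_n−o_2 = (-3.9084,-2.5367,3.8849)
cross product → J_v[:, 2] = (-0.4202,0.3846,-0.1716)
J_ω[:, 2] = z_2
entry J[1][2] = 0.3846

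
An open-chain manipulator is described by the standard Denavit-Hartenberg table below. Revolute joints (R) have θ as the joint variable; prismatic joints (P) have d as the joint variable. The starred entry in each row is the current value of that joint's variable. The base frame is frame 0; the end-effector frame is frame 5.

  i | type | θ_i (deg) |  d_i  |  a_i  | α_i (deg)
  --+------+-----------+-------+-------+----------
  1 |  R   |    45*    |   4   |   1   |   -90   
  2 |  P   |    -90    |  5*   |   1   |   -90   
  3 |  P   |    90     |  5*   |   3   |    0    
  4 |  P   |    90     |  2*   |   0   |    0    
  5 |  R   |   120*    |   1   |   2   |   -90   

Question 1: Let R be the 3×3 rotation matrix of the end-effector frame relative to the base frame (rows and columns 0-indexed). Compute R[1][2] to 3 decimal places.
-0.354

End-effector z-axis (col 2 of R) = (0.3536,-0.3536,0.8660)
R[1][2] = -0.3536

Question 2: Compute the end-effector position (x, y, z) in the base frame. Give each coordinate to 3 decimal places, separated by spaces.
after link 1: o_1 = (0.7071, 0.7071, 4.0000)
after link 2: o_2 = (-2.8284, 4.2426, 5.0000)
after link 3: o_3 = (2.8284, 5.6569, 5.0000)
after link 4: o_4 = (4.2426, 7.0711, 5.0000)
after link 5: o_5 = (3.7250, 9.0029, 6.0000)

3.725 9.003 6.000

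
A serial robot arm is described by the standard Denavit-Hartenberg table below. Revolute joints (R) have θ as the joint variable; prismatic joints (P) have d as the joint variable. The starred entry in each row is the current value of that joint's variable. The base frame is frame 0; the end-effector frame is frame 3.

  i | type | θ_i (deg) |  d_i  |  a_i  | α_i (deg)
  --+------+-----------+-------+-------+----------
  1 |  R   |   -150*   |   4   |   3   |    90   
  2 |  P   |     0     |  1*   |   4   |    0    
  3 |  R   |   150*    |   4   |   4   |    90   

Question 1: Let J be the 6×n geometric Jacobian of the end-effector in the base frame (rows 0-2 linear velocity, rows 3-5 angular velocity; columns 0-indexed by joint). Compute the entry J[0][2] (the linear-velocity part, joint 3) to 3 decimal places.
1.732

axis z_2 = (-0.5000,0.8660,0.0000); lever o_n−o_2 = (1.0000,5.1962,2.0000)
cross product → J_v[:, 2] = (1.7321,1.0000,-3.4641)
J_ω[:, 2] = z_2
entry J[0][2] = 1.7321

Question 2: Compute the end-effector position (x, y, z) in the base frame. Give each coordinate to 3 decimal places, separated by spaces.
-5.562 2.562 6.000

after link 1: o_1 = (-2.5981, -1.5000, 4.0000)
after link 2: o_2 = (-6.5622, -2.6340, 4.0000)
after link 3: o_3 = (-5.5622, 2.5622, 6.0000)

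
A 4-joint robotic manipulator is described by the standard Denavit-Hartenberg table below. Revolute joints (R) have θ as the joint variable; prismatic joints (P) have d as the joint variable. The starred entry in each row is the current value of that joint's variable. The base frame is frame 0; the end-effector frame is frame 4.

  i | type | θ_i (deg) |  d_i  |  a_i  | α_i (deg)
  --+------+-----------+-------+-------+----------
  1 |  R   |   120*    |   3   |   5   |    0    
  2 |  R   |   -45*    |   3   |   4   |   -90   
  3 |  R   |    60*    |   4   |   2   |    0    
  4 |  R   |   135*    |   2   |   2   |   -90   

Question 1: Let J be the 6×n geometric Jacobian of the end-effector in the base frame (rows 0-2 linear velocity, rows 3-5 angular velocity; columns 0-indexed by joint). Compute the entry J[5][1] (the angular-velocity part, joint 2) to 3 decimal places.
axis z_1 = (0.0000,0.0000,1.0000); lever o_n−o_1 = (-5.0015,4.5165,1.7856)
cross product → J_v[:, 1] = (-4.5165,-5.0015,0.0000)
J_ω[:, 1] = z_1
entry J[5][1] = 1.0000

1.000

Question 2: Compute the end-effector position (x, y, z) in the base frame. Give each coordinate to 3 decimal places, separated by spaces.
-7.501 8.847 4.786

after link 1: o_1 = (-2.5000, 4.3301, 3.0000)
after link 2: o_2 = (-1.4647, 8.1938, 6.0000)
after link 3: o_3 = (-5.0696, 10.1950, 4.2679)
after link 4: o_4 = (-7.5015, 8.8466, 4.7856)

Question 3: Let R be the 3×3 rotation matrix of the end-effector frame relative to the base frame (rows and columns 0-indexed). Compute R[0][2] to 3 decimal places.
End-effector z-axis (col 2 of R) = (0.0670,0.2500,0.9659)
R[0][2] = 0.0670

0.067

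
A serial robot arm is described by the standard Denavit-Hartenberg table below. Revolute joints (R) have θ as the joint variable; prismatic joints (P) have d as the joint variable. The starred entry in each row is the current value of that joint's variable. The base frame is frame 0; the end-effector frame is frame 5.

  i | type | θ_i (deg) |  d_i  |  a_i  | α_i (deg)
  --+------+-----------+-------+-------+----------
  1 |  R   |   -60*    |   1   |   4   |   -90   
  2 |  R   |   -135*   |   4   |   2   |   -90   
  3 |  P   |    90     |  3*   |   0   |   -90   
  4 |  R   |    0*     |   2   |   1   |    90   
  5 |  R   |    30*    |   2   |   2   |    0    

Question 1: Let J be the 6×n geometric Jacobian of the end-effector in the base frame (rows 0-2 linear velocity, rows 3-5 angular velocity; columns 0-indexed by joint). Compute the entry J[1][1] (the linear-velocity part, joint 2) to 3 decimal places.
-2.449

axis z_1 = (0.8660,0.5000,0.0000); lever o_n−o_1 = (3.2194,-3.0403,2.8284)
cross product → J_v[:, 1] = (1.4142,-2.4495,-4.2426)
J_ω[:, 1] = z_1
entry J[1][1] = -2.4495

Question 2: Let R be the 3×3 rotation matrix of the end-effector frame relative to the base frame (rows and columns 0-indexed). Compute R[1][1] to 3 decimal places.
End-effector y-axis (col 1 of R) = (0.7392,-0.2803,-0.6124)
R[1][1] = -0.2803

-0.280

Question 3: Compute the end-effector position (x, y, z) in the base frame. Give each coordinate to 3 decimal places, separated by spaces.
5.219 -6.504 3.828

after link 1: o_1 = (2.0000, -3.4641, 1.0000)
after link 2: o_2 = (4.7570, -0.2394, 2.4142)
after link 3: o_3 = (5.8177, -2.0765, 4.5355)
after link 4: o_4 = (5.6587, -3.8012, 3.1213)
after link 5: o_5 = (5.2194, -6.5044, 3.8284)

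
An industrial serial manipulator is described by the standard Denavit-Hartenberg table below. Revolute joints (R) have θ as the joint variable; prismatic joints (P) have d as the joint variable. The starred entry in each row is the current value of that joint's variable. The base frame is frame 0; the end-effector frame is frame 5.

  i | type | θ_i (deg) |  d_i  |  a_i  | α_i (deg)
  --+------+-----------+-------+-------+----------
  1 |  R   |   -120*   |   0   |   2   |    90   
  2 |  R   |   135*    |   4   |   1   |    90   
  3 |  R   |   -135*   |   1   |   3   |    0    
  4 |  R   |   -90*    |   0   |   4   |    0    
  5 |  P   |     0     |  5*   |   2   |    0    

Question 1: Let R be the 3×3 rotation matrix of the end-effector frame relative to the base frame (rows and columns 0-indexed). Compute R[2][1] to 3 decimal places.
End-effector y-axis (col 1 of R) = (0.3624,-0.7866,-0.5000)
R[2][1] = -0.5000

-0.500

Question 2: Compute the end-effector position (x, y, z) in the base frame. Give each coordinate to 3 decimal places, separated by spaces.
-10.319 -5.630 0.450

after link 1: o_1 = (-1.0000, -1.7321, 0.0000)
after link 2: o_2 = (-4.1105, 0.8803, 0.7071)
after link 3: o_3 = (-3.3770, -2.0917, -0.0858)
after link 4: o_4 = (-6.8265, -2.4096, -2.0858)
after link 5: o_5 = (-10.3190, -5.6304, 0.4497)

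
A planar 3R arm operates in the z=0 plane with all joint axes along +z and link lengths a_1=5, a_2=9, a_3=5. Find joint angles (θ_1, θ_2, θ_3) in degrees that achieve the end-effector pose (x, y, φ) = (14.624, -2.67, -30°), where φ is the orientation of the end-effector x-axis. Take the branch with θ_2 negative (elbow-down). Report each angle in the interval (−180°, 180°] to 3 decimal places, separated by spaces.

wrist centre = target − a_3·(cos φ, sin φ) = (10.2939, -0.1700)
cos θ_2 = (105.9927−5²−9²)/(2·5·9) = -0.0001; θ_2 = -90.0046° (elbow-down)
β = atan2(-0.1700,10.2939) = -0.9461°; ψ = atan2(-9.0000,4.9993) = -60.9489°
θ_1 = β − ψ = 60.0028°
θ_3 = φ − θ_1 − θ_2 = 0.0018° (wrapped to (-180°,180°])

60.003 -90.005 0.002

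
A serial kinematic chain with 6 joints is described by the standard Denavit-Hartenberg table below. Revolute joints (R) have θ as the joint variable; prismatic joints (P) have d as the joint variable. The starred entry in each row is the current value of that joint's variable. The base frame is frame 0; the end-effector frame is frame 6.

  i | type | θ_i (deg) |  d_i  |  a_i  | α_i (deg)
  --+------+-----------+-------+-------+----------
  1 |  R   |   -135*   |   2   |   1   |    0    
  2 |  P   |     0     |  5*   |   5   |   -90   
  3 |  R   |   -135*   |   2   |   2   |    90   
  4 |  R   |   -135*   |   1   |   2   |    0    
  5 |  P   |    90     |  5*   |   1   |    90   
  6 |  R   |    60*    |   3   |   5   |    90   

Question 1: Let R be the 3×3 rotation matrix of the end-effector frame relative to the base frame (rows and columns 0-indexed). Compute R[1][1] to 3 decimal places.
End-effector y-axis (col 1 of R) = (-0.8536,0.1464,-0.5000)
R[1][1] = 0.1464

0.146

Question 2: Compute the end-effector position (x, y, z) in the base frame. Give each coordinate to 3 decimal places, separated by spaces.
-1.444 4.228 0.360

after link 1: o_1 = (-0.7071, -0.7071, 2.0000)
after link 2: o_2 = (-4.2426, -4.2426, 7.0000)
after link 3: o_3 = (-1.8284, -4.6569, 8.4142)
after link 4: o_4 = (-3.0355, -3.8640, 6.7071)
after link 5: o_5 = (-0.6820, -0.5104, 3.6716)
after link 6: o_6 = (-1.4437, 4.2279, 0.3597)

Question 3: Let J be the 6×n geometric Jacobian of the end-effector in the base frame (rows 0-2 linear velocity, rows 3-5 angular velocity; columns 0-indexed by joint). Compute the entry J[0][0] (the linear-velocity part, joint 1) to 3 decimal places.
axis z_0 = ẑ; lever o_n−o_0 = (-1.4437,4.2279,0.3597)
cross product → J_v[:, 0] = (-4.2279,-1.4437,0.0000)
J_ω[:, 0] = z_0
entry J[0][0] = -4.2279

-4.228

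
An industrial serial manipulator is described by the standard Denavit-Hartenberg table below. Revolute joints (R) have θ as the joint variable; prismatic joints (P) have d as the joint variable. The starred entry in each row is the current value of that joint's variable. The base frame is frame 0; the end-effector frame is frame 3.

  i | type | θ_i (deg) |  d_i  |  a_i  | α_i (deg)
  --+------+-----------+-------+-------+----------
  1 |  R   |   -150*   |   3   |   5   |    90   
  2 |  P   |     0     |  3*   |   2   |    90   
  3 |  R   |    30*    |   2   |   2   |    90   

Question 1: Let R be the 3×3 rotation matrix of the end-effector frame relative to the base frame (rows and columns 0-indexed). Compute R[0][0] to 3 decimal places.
-1.000

End-effector x-axis (col 0 of R) = (-1.0000,0.0000,0.0000)
R[0][0] = -1.0000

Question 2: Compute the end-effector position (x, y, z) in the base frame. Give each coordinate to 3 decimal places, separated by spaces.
after link 1: o_1 = (-4.3301, -2.5000, 3.0000)
after link 2: o_2 = (-7.5622, -0.9019, 3.0000)
after link 3: o_3 = (-9.5622, -0.9019, 1.0000)

-9.562 -0.902 1.000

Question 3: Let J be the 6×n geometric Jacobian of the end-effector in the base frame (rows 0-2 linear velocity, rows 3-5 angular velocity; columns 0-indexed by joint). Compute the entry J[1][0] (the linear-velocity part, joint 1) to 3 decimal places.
axis z_0 = ẑ; lever o_n−o_0 = (-9.5622,-0.9019,1.0000)
cross product → J_v[:, 0] = (0.9019,-9.5622,0.0000)
J_ω[:, 0] = z_0
entry J[1][0] = -9.5622

-9.562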